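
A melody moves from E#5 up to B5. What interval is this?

diminished 5th

E to B spans five letter names (E-F-G-A-B), so the interval is some kind of fifth.
A perfect fifth would be 7 semitones; E#5 to B5 is 6, one semitone narrower, so the interval is diminished.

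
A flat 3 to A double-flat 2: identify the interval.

Descending from Ab3 to Abb2 is the same interval as ascending Abb2 to Ab3.
A to A is the same letter name, plus an octave — that makes it an octave of some quality.
The perfect octave is 12 semitones; here we have 13, one semitone wider: augmented.

A8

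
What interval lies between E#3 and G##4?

E to G spans three letter names (E-F-G), plus an octave — that makes it a tenth of some quality.
The major tenth spans 16 semitones, and E#3 to G##4 is exactly 16 semitones — so this is a major tenth.
(Equivalently, a compound major third: a major third plus an octave.)

M10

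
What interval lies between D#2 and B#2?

major sixth

D to B spans six letter names (D-E-F-G-A-B), so the interval is some kind of sixth.
The major sixth spans 9 semitones, and D#2 to B#2 is exactly 9 semitones — so this is a major sixth.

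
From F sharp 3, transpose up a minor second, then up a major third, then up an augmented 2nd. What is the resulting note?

C double-sharp 4

A minor second up from F#3 is G3.
G3 up a major third → B3 (4 semitones).
B3 up an augmented second → C##4 (3 semitones).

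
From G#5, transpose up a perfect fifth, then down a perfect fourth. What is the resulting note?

A#5

A perfect fifth up from G#5 is D#6.
D#6 down a perfect fourth → A#5 (5 semitones).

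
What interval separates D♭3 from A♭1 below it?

perfect eleventh

Descending from Db3 to Ab1 is the same interval as ascending Ab1 to Db3.
A to D spans four letter names (A-B-C-D), plus an octave: an eleventh.
The perfect eleventh spans 17 semitones, and Ab1 to Db3 is exactly 17 semitones — so this is a perfect eleventh.
(Equivalently, a compound perfect fourth: a perfect fourth plus an octave.)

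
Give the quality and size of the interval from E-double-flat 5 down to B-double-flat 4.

Descending from Ebb5 to Bbb4 is the same interval as ascending Bbb4 to Ebb5.
B to E spans four letter names (B-C-D-E): a fourth.
Counting semitones, Bbb4→Ebb5 is 5, which is the perfect fourth.

perfect fourth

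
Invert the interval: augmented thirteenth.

First reduce the compound augmented thirteenth to its simple form, an augmented sixth.
Interval numbers invert to sum to nine: 6 + 3 = 9, so a sixth inverts to a third.
Quality inverts too: augmented becomes diminished. That makes the inversion a diminished third.

diminished third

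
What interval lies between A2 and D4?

P11

A to D spans four letter names (A-B-C-D), plus an octave — that makes it an eleventh of some quality.
Counting semitones, A2→D4 is 17, which is the perfect eleventh.
(Equivalently, a compound perfect fourth: a perfect fourth plus an octave.)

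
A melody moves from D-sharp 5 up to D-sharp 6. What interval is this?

P8

D to D is the same letter name, plus an octave: an octave.
Counting semitones, D#5→D#6 is 12, which is the perfect octave.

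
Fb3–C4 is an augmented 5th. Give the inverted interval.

Interval numbers invert to sum to nine: 5 + 4 = 9, so a fifth inverts to a fourth.
The quality also flips — augmented becomes diminished — giving a diminished fourth.

diminished fourth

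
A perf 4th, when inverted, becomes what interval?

perfect fifth

Inverted interval numbers add to nine, so a fourth pairs with a fifth (4 + 5 = 9).
Quality inverts too: perfect stays perfect. That makes the inversion a perfect fifth.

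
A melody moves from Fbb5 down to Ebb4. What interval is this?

Descending from Fbb5 to Ebb4 is the same interval as ascending Ebb4 to Fbb5.
E to F spans two letter names (E-F), plus an octave: a ninth.
At 13 semitones, Ebb4→Fbb5 falls one short of a major ninth: minor.
(Equivalently, a compound minor second: a minor second plus an octave.)

minor 9th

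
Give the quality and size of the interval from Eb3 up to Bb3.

perfect 5th

E to B spans five letter names (E-F-G-A-B) — that makes it a fifth of some quality.
The perfect fifth spans 7 semitones, and Eb3 to Bb3 is exactly 7 semitones — so this is a perfect fifth.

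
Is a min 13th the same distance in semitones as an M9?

A minor thirteenth is 20 semitones but a major ninth is 14 semitones — different sizes.

No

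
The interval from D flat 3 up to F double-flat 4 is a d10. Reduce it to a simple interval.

Take out an octave (7 from the number): 10 − 7 = 3.
Quality carries through unchanged, so the simple form is a diminished third.

diminished 3rd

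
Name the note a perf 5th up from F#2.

Counting five letter names up from F lands on C.
A perfect fifth spans 7 semitones, so from F#2 the target pitch is C#3.

C#3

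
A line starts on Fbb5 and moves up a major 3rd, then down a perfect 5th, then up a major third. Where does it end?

Fb5

Fbb5 up a major third → Abb5 (4 semitones).
Abb5 down a perfect fifth → Dbb5 (7 semitones).
Dbb5 up a major third → Fb5 (4 semitones).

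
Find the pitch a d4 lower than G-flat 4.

D 4

Four letter names down from G: D.
A diminished fourth spans 4 semitones, so from Gb4 the target pitch is D4.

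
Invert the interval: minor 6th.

major third

Interval numbers invert to sum to nine: 6 + 3 = 9, so a sixth inverts to a third.
The quality also flips — minor becomes major — giving a major third.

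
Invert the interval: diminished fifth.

The rule of nine gives the new number: 9 − 5 = 4, so a fifth becomes a fourth.
The quality also flips — diminished becomes augmented — giving an augmented fourth.

augmented 4th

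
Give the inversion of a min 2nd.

M7

The rule of nine gives the new number: 9 − 2 = 7, so a second becomes a seventh.
Quality inverts too: minor becomes major. That makes the inversion a major seventh.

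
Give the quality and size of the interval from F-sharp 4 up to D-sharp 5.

major sixth

F to D spans six letter names (F-G-A-B-C-D): a sixth.
The major sixth spans 9 semitones, and F#4 to D#5 is exactly 9 semitones — so this is a major sixth.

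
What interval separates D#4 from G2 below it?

Descending from D#4 to G2 is the same interval as ascending G2 to D#4.
G to D spans five letter names (G-A-B-C-D), plus an octave — that makes it a twelfth of some quality.
G2 to D#4 spans 20 semitones — one semitone wider than the perfect twelfth (19) — giving an augmented twelfth.
(Equivalently, a compound augmented fifth: an augmented fifth plus an octave.)

augmented twelfth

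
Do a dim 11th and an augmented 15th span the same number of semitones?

No

A diminished eleventh is 16 semitones but an augmented fifteenth is 25 semitones — different sizes.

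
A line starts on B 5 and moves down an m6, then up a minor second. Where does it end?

B5 down a minor sixth → D#5 (8 semitones).
A minor second up from D#5 is E5.

E 5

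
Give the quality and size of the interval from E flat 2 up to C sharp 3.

augmented 6th

E to C spans six letter names (E-F-G-A-B-C): a sixth.
Eb2 to C#3 spans 10 semitones — one semitone wider than the major sixth (9) — giving an augmented sixth.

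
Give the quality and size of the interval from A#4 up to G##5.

major seventh

A to G spans seven letter names (A-B-C-D-E-F-G), so the interval is some kind of seventh.
Counting semitones, A#4→G##5 is 11, which is the major seventh.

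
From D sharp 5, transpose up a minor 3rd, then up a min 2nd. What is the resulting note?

Up a minor third from D#5: F#5 (3 semitones up).
Up a minor second from F#5: G5 (1 semitone up).

G 5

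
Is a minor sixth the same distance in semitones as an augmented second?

8 semitones (minor sixth) vs 3 semitones (augmented second): not equal.

No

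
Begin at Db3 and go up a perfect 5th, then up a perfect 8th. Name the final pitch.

Ab4

Db3 up a perfect fifth → Ab3 (7 semitones).
Up a perfect octave from Ab3: Ab4 (12 semitones up).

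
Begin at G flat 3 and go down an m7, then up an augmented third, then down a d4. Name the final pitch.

Down a minor seventh from Gb3: Ab2 (10 semitones down).
Up an augmented third from Ab2: C#3 (5 semitones up).
C#3 down a diminished fourth → G##2 (4 semitones).

G double-sharp 2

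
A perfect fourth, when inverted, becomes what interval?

perfect fifth

Interval numbers invert to sum to nine: 4 + 5 = 9, so a fourth inverts to a fifth.
And perfect stays perfect under inversion, so we get a perfect fifth.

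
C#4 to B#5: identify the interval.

C to B spans seven letter names (C-D-E-F-G-A-B), plus an octave: a fourteenth.
C#4 to B#5 is 23 semitones, matching the major fourteenth exactly, so the quality is major.
(Equivalently, a compound major seventh: a major seventh plus an octave.)

major fourteenth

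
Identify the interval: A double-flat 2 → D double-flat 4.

perfect 11th

A to D spans four letter names (A-B-C-D), plus an octave — that makes it an eleventh of some quality.
Abb2 to Dbb4 is 17 semitones, matching the perfect eleventh exactly, so the quality is perfect.
(Equivalently, a compound perfect fourth: a perfect fourth plus an octave.)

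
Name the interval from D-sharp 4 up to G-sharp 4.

P4

D to G spans four letter names (D-E-F-G): a fourth.
D#4 to G#4 is 5 semitones, matching the perfect fourth exactly, so the quality is perfect.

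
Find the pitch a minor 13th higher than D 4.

The thirteenth's letter: D up six letter names plus an octave → B.
Moving 20 semitones up from D4 (the size of a minor thirteenth) reaches Bb5.

B flat 5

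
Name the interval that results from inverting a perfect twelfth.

P4

First reduce the compound perfect twelfth to its simple form, a perfect fifth.
The rule of nine gives the new number: 9 − 5 = 4, so a fifth becomes a fourth.
The quality also flips — perfect stays perfect — giving a perfect fourth.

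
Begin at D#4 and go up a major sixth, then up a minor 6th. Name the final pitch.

D#4 up a major sixth → B#4 (9 semitones).
Up a minor sixth from B#4: G#5 (8 semitones up).

G#5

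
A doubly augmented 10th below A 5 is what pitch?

Counting three letter names plus an octave down from A lands on F.
A doubly augmented tenth spans 18 semitones, so from A5 the target pitch is Fbb4.

F-double-flat 4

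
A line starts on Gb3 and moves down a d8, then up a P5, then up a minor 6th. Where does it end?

Gb3 down a diminished octave → G2 (11 semitones).
Up a perfect fifth from G2: D3 (7 semitones up).
A minor sixth up from D3 is Bb3.

Bb3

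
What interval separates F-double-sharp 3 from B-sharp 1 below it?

perfect 12th

Descending from F##3 to B#1 is the same interval as ascending B#1 to F##3.
B to F spans five letter names (B-C-D-E-F), plus an octave, so the interval is some kind of twelfth.
B#1 to F##3 is 19 semitones, matching the perfect twelfth exactly, so the quality is perfect.
(Equivalently, a compound perfect fifth: a perfect fifth plus an octave.)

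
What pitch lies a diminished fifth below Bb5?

Counting five letter names down from B lands on E.
A diminished fifth is 6 semitones; 6 semitones down from Bb5 gives E5.

E5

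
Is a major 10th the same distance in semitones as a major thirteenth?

No

A major tenth spans 16 semitones; a major thirteenth spans 21 semitones. They differ by 5.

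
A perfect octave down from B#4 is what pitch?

B#3

For an octave the letter name doesn't change: still B, an octave down.
A perfect octave spans 12 semitones, so from B#4 the target pitch is B#3.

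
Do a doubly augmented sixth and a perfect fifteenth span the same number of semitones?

No

11 semitones (doubly augmented sixth) vs 24 semitones (perfect fifteenth): not equal.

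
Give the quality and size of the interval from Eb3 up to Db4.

m7

E to D spans seven letter names (E-F-G-A-B-C-D), so the interval is some kind of seventh.
At 10 semitones, Eb3→Db4 falls one short of a major seventh: minor.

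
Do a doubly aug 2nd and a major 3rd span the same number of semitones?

Both span 4 semitones: a doubly augmented second and a major third are the same chromatic distance.

Yes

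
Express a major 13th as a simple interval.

Each octave removed subtracts seven from the number: 13 − 7 = 6.
Quality carries through unchanged, so the simple form is a major sixth.

major sixth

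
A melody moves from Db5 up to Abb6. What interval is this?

diminished 12th

D to A spans five letter names (D-E-F-G-A), plus an octave, so the interval is some kind of twelfth.
A perfect twelfth would be 19 semitones; Db5 to Abb6 is 18, one semitone narrower, so the interval is diminished.
(Equivalently, a compound diminished fifth: a diminished fifth plus an octave.)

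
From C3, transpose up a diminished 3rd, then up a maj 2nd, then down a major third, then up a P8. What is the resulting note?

C3 up a diminished third → Ebb3 (2 semitones).
Up a major second from Ebb3: Fb3 (2 semitones up).
Fb3 down a major third → Dbb3 (4 semitones).
Up a perfect octave from Dbb3: Dbb4 (12 semitones up).

Dbb4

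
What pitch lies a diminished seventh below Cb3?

The seventh takes the letter from C down to D.
A diminished seventh is 9 semitones; 9 semitones down from Cb3 gives D2.

D2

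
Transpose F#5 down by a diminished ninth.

E##4

Two letters down from F (plus an octave) reaches E.
A diminished ninth is 12 semitones; 12 semitones down from F#5 gives E##4.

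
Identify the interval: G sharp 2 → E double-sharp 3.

augmented sixth

G to E spans six letter names (G-A-B-C-D-E), so the interval is some kind of sixth.
G#2 to E##3 spans 10 semitones — one semitone wider than the major sixth (9) — giving an augmented sixth.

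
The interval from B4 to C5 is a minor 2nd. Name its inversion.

major seventh

Interval numbers invert to sum to nine: 2 + 7 = 9, so a second inverts to a seventh.
The quality also flips — minor becomes major — giving a major seventh.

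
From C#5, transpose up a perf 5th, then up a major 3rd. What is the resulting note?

B#5

Up a perfect fifth from C#5: G#5 (7 semitones up).
Up a major third from G#5: B#5 (4 semitones up).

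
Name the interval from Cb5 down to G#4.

Descending from Cb5 to G#4 is the same interval as ascending G#4 to Cb5.
G to C spans four letter names (G-A-B-C) — that makes it a fourth of some quality.
G#4 to Cb5 spans 3 semitones — two semitones narrower than the perfect fourth (5) — giving a doubly diminished fourth.

dd4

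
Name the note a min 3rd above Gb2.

Bbb2

Counting three letter names up from G lands on B.
Moving 3 semitones up from Gb2 (the size of a minor third) reaches Bbb2.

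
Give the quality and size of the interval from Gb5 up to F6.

G to F spans seven letter names (G-A-B-C-D-E-F): a seventh.
The major seventh spans 11 semitones, and Gb5 to F6 is exactly 11 semitones — so this is a major seventh.

major seventh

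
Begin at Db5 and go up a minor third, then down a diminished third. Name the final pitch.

Db5 up a minor third → Fb5 (3 semitones).
Down a diminished third from Fb5: D5 (2 semitones down).

D5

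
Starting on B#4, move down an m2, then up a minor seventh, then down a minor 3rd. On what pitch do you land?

E##5

Down a minor second from B#4: A##4 (1 semitone down).
Up a minor seventh from A##4: G##5 (10 semitones up).
A minor third down from G##5 is E##5.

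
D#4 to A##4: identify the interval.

augmented 5th

D to A spans five letter names (D-E-F-G-A), so the interval is some kind of fifth.
A perfect fifth would be 7 semitones; D#4 to A##4 is 8, one semitone wider, so the interval is augmented.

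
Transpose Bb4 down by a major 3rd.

Gb4

Three letter names down from B: G.
Moving 4 semitones down from Bb4 (the size of a major third) reaches Gb4.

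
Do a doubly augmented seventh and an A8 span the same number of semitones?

Yes

Both span 13 semitones: a doubly augmented seventh and an augmented octave are the same chromatic distance.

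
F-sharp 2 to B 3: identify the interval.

perfect 11th

F to B spans four letter names (F-G-A-B), plus an octave — that makes it an eleventh of some quality.
F#2 to B3 is 17 semitones, matching the perfect eleventh exactly, so the quality is perfect.
(Equivalently, a compound perfect fourth: a perfect fourth plus an octave.)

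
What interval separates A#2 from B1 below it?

Descending from A#2 to B1 is the same interval as ascending B1 to A#2.
B to A spans seven letter names (B-C-D-E-F-G-A), so the interval is some kind of seventh.
The major seventh spans 11 semitones, and B1 to A#2 is exactly 11 semitones — so this is a major seventh.

major 7th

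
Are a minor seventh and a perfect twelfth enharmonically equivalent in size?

A minor seventh spans 10 semitones; a perfect twelfth spans 19 semitones. They differ by 9.

No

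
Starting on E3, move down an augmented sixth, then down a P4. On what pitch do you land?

Db2

An augmented sixth down from E3 is Gb2.
Down a perfect fourth from Gb2: Db2 (5 semitones down).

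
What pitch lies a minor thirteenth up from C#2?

The thirteenth's letter: C up six letter names plus an octave → A.
A minor thirteenth spans 20 semitones, so from C#2 the target pitch is A3.

A3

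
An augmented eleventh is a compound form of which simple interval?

Take out an octave (7 from the number): 11 − 7 = 4.
That makes an augmented eleventh a compound augmented fourth — an octave plus an augmented fourth.

augmented fourth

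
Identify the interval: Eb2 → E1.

diminished octave

Descending from Eb2 to E1 is the same interval as ascending E1 to Eb2.
E to E is the same letter name, plus an octave — that makes it an octave of some quality.
A perfect octave would be 12 semitones; E1 to Eb2 is 11, one semitone narrower, so the interval is diminished.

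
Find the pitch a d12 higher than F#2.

C4

The twelfth's letter: F up five letter names plus an octave → C.
A diminished twelfth is 18 semitones; 18 semitones up from F#2 gives C4.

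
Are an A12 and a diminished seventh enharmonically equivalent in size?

An augmented twelfth is 20 semitones but a diminished seventh is 9 semitones — different sizes.

No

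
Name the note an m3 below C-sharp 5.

Three letter names down from C: A.
A minor third is 3 semitones; 3 semitones down from C#5 gives A#4.

A-sharp 4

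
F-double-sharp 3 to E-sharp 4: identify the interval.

minor seventh

F to E spans seven letter names (F-G-A-B-C-D-E): a seventh.
A major seventh would be 11 semitones, but F##3 to E#4 is 10 — one semitone narrower, making it a minor seventh.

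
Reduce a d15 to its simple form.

diminished octave

Take out an octave (7 from the number): 15 − 7 = 8.
That makes a diminished fifteenth a compound diminished octave — an octave plus a diminished octave.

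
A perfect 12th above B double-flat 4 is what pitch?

Counting five letter names plus an octave up from B lands on F.
A perfect twelfth spans 19 semitones, so from Bbb4 the target pitch is Fb6.

F flat 6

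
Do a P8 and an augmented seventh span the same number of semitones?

Yes

A perfect octave spans 12 semitones, and an augmented seventh also spans 12 semitones — they're enharmonic.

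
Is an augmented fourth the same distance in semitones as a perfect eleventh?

An augmented fourth is 6 semitones but a perfect eleventh is 17 semitones — different sizes.

No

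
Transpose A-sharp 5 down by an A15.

A 3

The letter stays A (same as the start), shifted two octaves down.
An augmented fifteenth is 25 semitones; 25 semitones down from A#5 gives A3.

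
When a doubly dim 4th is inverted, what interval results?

The rule of nine gives the new number: 9 − 4 = 5, so a fourth becomes a fifth.
Quality inverts too: doubly diminished becomes doubly augmented. That makes the inversion a doubly augmented fifth.

doubly augmented 5th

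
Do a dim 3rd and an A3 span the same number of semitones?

2 semitones (diminished third) vs 5 semitones (augmented third): not equal.

No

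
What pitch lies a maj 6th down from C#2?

E1

Counting six letter names down from C lands on E.
Moving 9 semitones down from C#2 (the size of a major sixth) reaches E1.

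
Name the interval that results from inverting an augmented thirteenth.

diminished 3rd

First reduce the compound augmented thirteenth to its simple form, an augmented sixth.
The rule of nine gives the new number: 9 − 6 = 3, so a sixth becomes a third.
And augmented becomes diminished under inversion, so we get a diminished third.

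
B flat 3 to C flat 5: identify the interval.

minor 9th

B to C spans two letter names (B-C), plus an octave: a ninth.
At 13 semitones, Bb3→Cb5 falls one short of a major ninth: minor.
(Equivalently, a compound minor second: a minor second plus an octave.)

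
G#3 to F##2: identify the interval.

minor ninth

Descending from G#3 to F##2 is the same interval as ascending F##2 to G#3.
F to G spans two letter names (F-G), plus an octave: a ninth.
F##2 to G#3 is 13 semitones, a half step short of the major ninth (14), so this is minor.
(Equivalently, a compound minor second: a minor second plus an octave.)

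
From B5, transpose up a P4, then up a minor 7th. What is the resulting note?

D7

Up a perfect fourth from B5: E6 (5 semitones up).
Up a minor seventh from E6: D7 (10 semitones up).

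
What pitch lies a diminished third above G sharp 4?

Three letter names up from G: B.
Moving 2 semitones up from G#4 (the size of a diminished third) reaches Bb4.

B flat 4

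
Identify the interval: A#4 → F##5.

major sixth

A to F spans six letter names (A-B-C-D-E-F): a sixth.
A#4 to F##5 is 9 semitones, matching the major sixth exactly, so the quality is major.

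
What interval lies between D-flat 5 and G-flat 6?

perfect 11th

D to G spans four letter names (D-E-F-G), plus an octave — that makes it an eleventh of some quality.
Db5 to Gb6 is 17 semitones, matching the perfect eleventh exactly, so the quality is perfect.
(Equivalently, a compound perfect fourth: a perfect fourth plus an octave.)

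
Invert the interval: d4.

A5

Interval numbers invert to sum to nine: 4 + 5 = 9, so a fourth inverts to a fifth.
The quality also flips — diminished becomes augmented — giving an augmented fifth.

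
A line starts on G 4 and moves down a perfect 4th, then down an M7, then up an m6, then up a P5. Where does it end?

G flat 4

A perfect fourth down from G4 is D4.
A major seventh down from D4 is Eb3.
Eb3 up a minor sixth → Cb4 (8 semitones).
A perfect fifth up from Cb4 is Gb4.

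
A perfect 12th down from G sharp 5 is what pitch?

C sharp 4

Five letters down from G (plus an octave) reaches C.
A perfect twelfth is 19 semitones; 19 semitones down from G#5 gives C#4.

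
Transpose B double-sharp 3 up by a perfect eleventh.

E double-sharp 5

Counting four letter names plus an octave up from B lands on E.
A perfect eleventh is 17 semitones; 17 semitones up from B##3 gives E##5.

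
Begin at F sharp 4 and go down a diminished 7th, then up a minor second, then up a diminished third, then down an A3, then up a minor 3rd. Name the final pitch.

C double-flat 4

F#4 down a diminished seventh → G##3 (9 semitones).
G##3 up a minor second → A#3 (1 semitone).
A#3 up a diminished third → C4 (2 semitones).
C4 down an augmented third → Abb3 (5 semitones).
Up a minor third from Abb3: Cbb4 (3 semitones up).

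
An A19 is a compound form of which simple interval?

A5

Subtracting seven from the interval number removes an octave: 19 − 14 = 5.
So an augmented nineteenth is 2 octaves plus an augmented fifth. The quality is unchanged.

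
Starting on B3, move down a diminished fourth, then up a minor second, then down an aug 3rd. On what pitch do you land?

Down a diminished fourth from B3: F##3 (4 semitones down).
Up a minor second from F##3: G#3 (1 semitone up).
An augmented third down from G#3 is Eb3.

Eb3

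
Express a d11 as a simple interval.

diminished 4th

Take out an octave (7 from the number): 11 − 7 = 4.
Quality carries through unchanged, so the simple form is a diminished fourth.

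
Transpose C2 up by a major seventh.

Seven letter names up from C: B.
A major seventh spans 11 semitones, so from C2 the target pitch is B2.

B2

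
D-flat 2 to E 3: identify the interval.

augmented ninth

D to E spans two letter names (D-E), plus an octave, so the interval is some kind of ninth.
Db2 to E3 spans 15 semitones — one semitone wider than the major ninth (14) — giving an augmented ninth.
(Equivalently, a compound augmented second: an augmented second plus an octave.)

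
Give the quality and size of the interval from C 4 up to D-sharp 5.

C to D spans two letter names (C-D), plus an octave — that makes it a ninth of some quality.
The major ninth is 14 semitones; here we have 15, one semitone wider: augmented.
(Equivalently, a compound augmented second: an augmented second plus an octave.)

augmented 9th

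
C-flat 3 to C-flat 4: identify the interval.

C to C is the same letter name, plus an octave, so the interval is some kind of octave.
Cb3 to Cb4 is 12 semitones, matching the perfect octave exactly, so the quality is perfect.

perfect octave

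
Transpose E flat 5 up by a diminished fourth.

A double-flat 5

Counting four letter names up from E lands on A.
Moving 4 semitones up from Eb5 (the size of a diminished fourth) reaches Abb5.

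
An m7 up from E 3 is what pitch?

Seven letter names up from E: D.
A minor seventh is 10 semitones; 10 semitones up from E3 gives D4.

D 4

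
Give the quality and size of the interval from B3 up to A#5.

B to A spans seven letter names (B-C-D-E-F-G-A), plus an octave, so the interval is some kind of fourteenth.
The major fourteenth spans 23 semitones, and B3 to A#5 is exactly 23 semitones — so this is a major fourteenth.
(Equivalently, a compound major seventh: a major seventh plus an octave.)

major fourteenth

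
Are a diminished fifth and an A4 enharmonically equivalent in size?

A diminished fifth spans 6 semitones, and an augmented fourth also spans 6 semitones — they're enharmonic.

Yes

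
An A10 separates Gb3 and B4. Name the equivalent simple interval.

augmented third

Take out an octave (7 from the number): 10 − 7 = 3.
That makes an augmented tenth a compound augmented third — an octave plus an augmented third.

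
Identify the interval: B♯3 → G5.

B to G spans six letter names (B-C-D-E-F-G), plus an octave, so the interval is some kind of thirteenth.
The major thirteenth is 21 semitones; here we have 19, two semitones narrower: diminished.
(Equivalently, a compound diminished sixth: a diminished sixth plus an octave.)

diminished thirteenth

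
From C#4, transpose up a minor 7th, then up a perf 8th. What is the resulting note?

Up a minor seventh from C#4: B4 (10 semitones up).
B4 up a perfect octave → B5 (12 semitones).

B5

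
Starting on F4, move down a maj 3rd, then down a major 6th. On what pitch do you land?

F4 down a major third → Db4 (4 semitones).
Down a major sixth from Db4: Fb3 (9 semitones down).

Fb3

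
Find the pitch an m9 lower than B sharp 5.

A double-sharp 4

Two letters down from B (plus an octave) reaches A.
A minor ninth spans 13 semitones, so from B#5 the target pitch is A##4.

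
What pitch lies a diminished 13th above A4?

Counting six letter names plus an octave up from A lands on F.
A diminished thirteenth is 19 semitones; 19 semitones up from A4 gives Fb6.

Fb6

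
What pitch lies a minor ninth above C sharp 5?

Counting two letter names plus an octave up from C lands on D.
Moving 13 semitones up from C#5 (the size of a minor ninth) reaches D6.

D 6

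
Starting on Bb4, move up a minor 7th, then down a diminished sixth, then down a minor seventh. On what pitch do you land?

A minor seventh up from Bb4 is Ab5.
Down a diminished sixth from Ab5: C#5 (7 semitones down).
Down a minor seventh from C#5: D#4 (10 semitones down).

D#4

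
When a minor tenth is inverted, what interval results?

major sixth

First reduce the compound minor tenth to its simple form, a minor third.
Inverted interval numbers add to nine, so a third pairs with a sixth (3 + 6 = 9).
The quality also flips — minor becomes major — giving a major sixth.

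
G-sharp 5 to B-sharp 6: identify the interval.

G to B spans three letter names (G-A-B), plus an octave — that makes it a tenth of some quality.
Counting semitones, G#5→B#6 is 16, which is the major tenth.
(Equivalently, a compound major third: a major third plus an octave.)

major 10th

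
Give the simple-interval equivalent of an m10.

minor third

Subtracting seven from the interval number removes an octave: 10 − 7 = 3.
Quality carries through unchanged, so the simple form is a minor third.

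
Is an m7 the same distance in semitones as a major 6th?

A minor seventh is 10 semitones but a major sixth is 9 semitones — different sizes.

No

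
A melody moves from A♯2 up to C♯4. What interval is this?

minor tenth

A to C spans three letter names (A-B-C), plus an octave, so the interval is some kind of tenth.
A#2 to C#4 is 15 semitones, a half step short of the major tenth (16), so this is minor.
(Equivalently, a compound minor third: a minor third plus an octave.)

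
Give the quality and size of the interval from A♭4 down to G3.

Descending from Ab4 to G3 is the same interval as ascending G3 to Ab4.
G to A spans two letter names (G-A), plus an octave, so the interval is some kind of ninth.
At 13 semitones, G3→Ab4 falls one short of a major ninth: minor.
(Equivalently, a compound minor second: a minor second plus an octave.)

m9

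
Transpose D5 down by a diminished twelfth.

G#3

Five letters down from D (plus an octave) reaches G.
A diminished twelfth spans 18 semitones, so from D5 the target pitch is G#3.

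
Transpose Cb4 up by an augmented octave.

C5

The letter stays C (same as the start), shifted an octave up.
An augmented octave spans 13 semitones, so from Cb4 the target pitch is C5.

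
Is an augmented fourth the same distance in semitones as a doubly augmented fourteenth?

An augmented fourth spans 6 semitones; a doubly augmented fourteenth spans 25 semitones. They differ by 19.

No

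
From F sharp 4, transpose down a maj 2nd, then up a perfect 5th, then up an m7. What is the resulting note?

F#4 down a major second → E4 (2 semitones).
Up a perfect fifth from E4: B4 (7 semitones up).
A minor seventh up from B4 is A5.

A 5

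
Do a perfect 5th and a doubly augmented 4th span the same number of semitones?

Yes

A perfect fifth = 7 semitones = a doubly augmented fourth; enharmonically equal.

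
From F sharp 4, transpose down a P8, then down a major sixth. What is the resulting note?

A 2

F#4 down a perfect octave → F#3 (12 semitones).
Down a major sixth from F#3: A2 (9 semitones down).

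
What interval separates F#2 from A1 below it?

major sixth

Descending from F#2 to A1 is the same interval as ascending A1 to F#2.
A to F spans six letter names (A-B-C-D-E-F): a sixth.
Counting semitones, A1→F#2 is 9, which is the major sixth.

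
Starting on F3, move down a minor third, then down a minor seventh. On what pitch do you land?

Down a minor third from F3: D3 (3 semitones down).
D3 down a minor seventh → E2 (10 semitones).

E2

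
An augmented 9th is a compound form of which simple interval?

Subtracting seven from the interval number removes an octave: 9 − 7 = 2.
That makes an augmented ninth a compound augmented second — an octave plus an augmented second.

augmented 2nd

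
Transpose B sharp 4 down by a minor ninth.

The ninth's letter: B down two letter names plus an octave → A.
A minor ninth spans 13 semitones, so from B#4 the target pitch is A##3.

A double-sharp 3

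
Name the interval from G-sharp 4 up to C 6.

diminished eleventh

G to C spans four letter names (G-A-B-C), plus an octave: an eleventh.
The perfect eleventh is 17 semitones; here we have 16, one semitone narrower: diminished.
(Equivalently, a compound diminished fourth: a diminished fourth plus an octave.)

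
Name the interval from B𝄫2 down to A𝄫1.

Descending from Bbb2 to Abb1 is the same interval as ascending Abb1 to Bbb2.
A to B spans two letter names (A-B), plus an octave — that makes it a ninth of some quality.
The major ninth spans 14 semitones, and Abb1 to Bbb2 is exactly 14 semitones — so this is a major ninth.
(Equivalently, a compound major second: a major second plus an octave.)

major ninth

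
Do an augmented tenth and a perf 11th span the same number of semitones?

An augmented tenth spans 17 semitones, and a perfect eleventh also spans 17 semitones — they're enharmonic.

Yes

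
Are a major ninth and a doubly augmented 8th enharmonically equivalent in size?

Yes

Both span 14 semitones: a major ninth and a doubly augmented octave are the same chromatic distance.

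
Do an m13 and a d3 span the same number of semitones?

No

A minor thirteenth is 20 semitones but a diminished third is 2 semitones — different sizes.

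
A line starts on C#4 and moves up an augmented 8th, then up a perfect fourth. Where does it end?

Up an augmented octave from C#4: C##5 (13 semitones up).
Up a perfect fourth from C##5: F##5 (5 semitones up).

F##5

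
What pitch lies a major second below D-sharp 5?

C-sharp 5

The second takes the letter from D down to C.
A major second spans 2 semitones, so from D#5 the target pitch is C#5.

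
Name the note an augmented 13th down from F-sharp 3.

Counting six letter names plus an octave down from F lands on A.
An augmented thirteenth spans 22 semitones, so from F#3 the target pitch is Ab1.

A-flat 1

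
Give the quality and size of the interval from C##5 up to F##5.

perfect fourth

C to F spans four letter names (C-D-E-F), so the interval is some kind of fourth.
The perfect fourth spans 5 semitones, and C##5 to F##5 is exactly 5 semitones — so this is a perfect fourth.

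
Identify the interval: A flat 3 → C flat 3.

Descending from Ab3 to Cb3 is the same interval as ascending Cb3 to Ab3.
C to A spans six letter names (C-D-E-F-G-A): a sixth.
The major sixth spans 9 semitones, and Cb3 to Ab3 is exactly 9 semitones — so this is a major sixth.

major sixth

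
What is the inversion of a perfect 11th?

First reduce the compound perfect eleventh to its simple form, a perfect fourth.
The rule of nine gives the new number: 9 − 4 = 5, so a fourth becomes a fifth.
Quality inverts too: perfect stays perfect. That makes the inversion a perfect fifth.

perfect 5th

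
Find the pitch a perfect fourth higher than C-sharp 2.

F-sharp 2

Four letter names up from C: F.
Moving 5 semitones up from C#2 (the size of a perfect fourth) reaches F#2.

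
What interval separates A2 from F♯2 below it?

Descending from A2 to F#2 is the same interval as ascending F#2 to A2.
F to A spans three letter names (F-G-A): a third.
At 3 semitones, F#2→A2 falls one short of a major third: minor.

minor 3rd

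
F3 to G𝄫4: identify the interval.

diminished ninth

F to G spans two letter names (F-G), plus an octave, so the interval is some kind of ninth.
A major ninth would be 14 semitones; F3 to Gbb4 is 12, two semitones narrower, so the interval is diminished.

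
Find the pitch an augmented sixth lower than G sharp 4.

Counting six letter names down from G lands on B.
An augmented sixth spans 10 semitones, so from G#4 the target pitch is Bb3.

B flat 3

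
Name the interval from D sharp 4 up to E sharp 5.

M9

D to E spans two letter names (D-E), plus an octave: a ninth.
Counting semitones, D#4→E#5 is 14, which is the major ninth.
(Equivalently, a compound major second: a major second plus an octave.)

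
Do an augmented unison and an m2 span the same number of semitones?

Yes

An augmented unison spans 1 semitone, and a minor second also spans 1 semitone — they're enharmonic.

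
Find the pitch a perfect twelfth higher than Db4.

Counting five letter names plus an octave up from D lands on A.
A perfect twelfth is 19 semitones; 19 semitones up from Db4 gives Ab5.

Ab5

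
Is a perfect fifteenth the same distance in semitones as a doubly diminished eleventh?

24 semitones (perfect fifteenth) vs 15 semitones (doubly diminished eleventh): not equal.

No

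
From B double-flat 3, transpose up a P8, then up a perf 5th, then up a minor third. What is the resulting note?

A perfect octave up from Bbb3 is Bbb4.
A perfect fifth up from Bbb4 is Fb5.
Up a minor third from Fb5: Abb5 (3 semitones up).

A double-flat 5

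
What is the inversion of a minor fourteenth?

M2

First reduce the compound minor fourteenth to its simple form, a minor seventh.
Inverted interval numbers add to nine, so a seventh pairs with a second (7 + 2 = 9).
Quality inverts too: minor becomes major. That makes the inversion a major second.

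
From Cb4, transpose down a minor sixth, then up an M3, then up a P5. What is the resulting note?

D4

Down a minor sixth from Cb4: Eb3 (8 semitones down).
A major third up from Eb3 is G3.
G3 up a perfect fifth → D4 (7 semitones).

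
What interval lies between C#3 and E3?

minor 3rd

C to E spans three letter names (C-D-E) — that makes it a third of some quality.
A major third would be 4 semitones, but C#3 to E3 is 3 — one semitone narrower, making it a minor third.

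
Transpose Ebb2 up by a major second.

Two letter names up from E: F.
A major second is 2 semitones; 2 semitones up from Ebb2 gives Fb2.

Fb2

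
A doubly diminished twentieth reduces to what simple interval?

doubly diminished 6th

Take out 2 octaves (14 from the number): 20 − 14 = 6.
That makes a doubly diminished twentieth a compound doubly diminished sixth — 2 octaves plus a doubly diminished sixth.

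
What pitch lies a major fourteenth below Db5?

Ebb3

Seven letters down from D (plus an octave) reaches E.
Moving 23 semitones down from Db5 (the size of a major fourteenth) reaches Ebb3.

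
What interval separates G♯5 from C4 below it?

augmented twelfth

Descending from G#5 to C4 is the same interval as ascending C4 to G#5.
C to G spans five letter names (C-D-E-F-G), plus an octave — that makes it a twelfth of some quality.
The perfect twelfth is 19 semitones; here we have 20, one semitone wider: augmented.
(Equivalently, a compound augmented fifth: an augmented fifth plus an octave.)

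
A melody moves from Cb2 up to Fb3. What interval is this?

perfect 11th

C to F spans four letter names (C-D-E-F), plus an octave — that makes it an eleventh of some quality.
Cb2 to Fb3 is 17 semitones, matching the perfect eleventh exactly, so the quality is perfect.
(Equivalently, a compound perfect fourth: a perfect fourth plus an octave.)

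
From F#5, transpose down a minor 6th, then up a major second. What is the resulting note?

F#5 down a minor sixth → A#4 (8 semitones).
A major second up from A#4 is B#4.

B#4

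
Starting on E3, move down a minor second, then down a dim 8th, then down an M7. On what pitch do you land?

A minor second down from E3 is D#3.
D#3 down a diminished octave → D##2 (11 semitones).
A major seventh down from D##2 is E#1.

E#1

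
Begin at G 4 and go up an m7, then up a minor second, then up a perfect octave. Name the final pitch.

G flat 6

G4 up a minor seventh → F5 (10 semitones).
Up a minor second from F5: Gb5 (1 semitone up).
Gb5 up a perfect octave → Gb6 (12 semitones).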